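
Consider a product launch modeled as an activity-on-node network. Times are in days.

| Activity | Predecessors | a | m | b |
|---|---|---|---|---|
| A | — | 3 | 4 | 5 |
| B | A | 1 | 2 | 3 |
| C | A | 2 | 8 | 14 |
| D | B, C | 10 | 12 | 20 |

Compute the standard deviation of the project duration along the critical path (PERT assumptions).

te_A = (3 + 4·4 + 5)/6 = 24/6 = 4; σ²_A = ((5−3)/6)² = 0.111
te_B = (1 + 4·2 + 3)/6 = 12/6 = 2; σ²_B = ((3−1)/6)² = 0.111
te_C = (2 + 4·8 + 14)/6 = 48/6 = 8; σ²_C = ((14−2)/6)² = 4.000
te_D = (10 + 4·12 + 20)/6 = 78/6 = 13; σ²_D = ((20−10)/6)² = 2.778

Forward pass:
ES_A = 0; EF_A = 4
ES_B = 4; EF_B = 4+2 = 6
ES_C = 4; EF_C = 4+8 = 12
ES_D = max(EF_B=6, EF_C=12) = 12; EF_D = 12+13 = 25
Expected project duration μ = 25 days. Critical path: A → C → D.

Variance along critical path = 0.111 + 4.000 + 2.778 = 6.889
σ = √6.889 = 2.625 days

2.62 days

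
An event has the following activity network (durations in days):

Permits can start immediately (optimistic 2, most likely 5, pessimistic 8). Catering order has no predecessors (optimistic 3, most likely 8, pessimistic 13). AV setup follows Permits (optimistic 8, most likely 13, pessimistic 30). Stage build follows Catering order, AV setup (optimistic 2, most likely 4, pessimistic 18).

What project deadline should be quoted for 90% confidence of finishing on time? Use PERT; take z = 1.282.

32.0 days

te_Permits = (2 + 4·5 + 8)/6 = 30/6 = 5; σ²_Permits = ((8−2)/6)² = 1.000
te_Catering order = (3 + 4·8 + 13)/6 = 48/6 = 8; σ²_Catering order = ((13−3)/6)² = 2.778
te_AV setup = (8 + 4·13 + 30)/6 = 90/6 = 15; σ²_AV setup = ((30−8)/6)² = 13.444
te_Stage build = (2 + 4·4 + 18)/6 = 36/6 = 6; σ²_Stage build = ((18−2)/6)² = 7.111

Forward pass:
ES_Permits = 0; EF_Permits = 5
ES_Catering order = 0; EF_Catering order = 8
ES_AV setup = 5; EF_AV setup = 5+15 = 20
ES_Stage build = max(EF_Catering order=8, EF_AV setup=20) = 20; EF_Stage build = 20+6 = 26
Expected project duration μ = 26 days. Critical path: Permits → AV setup → Stage build.

Variance along critical path = 1.000 + 13.444 + 7.111 = 21.556; σ = 4.643 days.
D = μ + z·σ = 26 + 1.282·4.643 = 32.0 days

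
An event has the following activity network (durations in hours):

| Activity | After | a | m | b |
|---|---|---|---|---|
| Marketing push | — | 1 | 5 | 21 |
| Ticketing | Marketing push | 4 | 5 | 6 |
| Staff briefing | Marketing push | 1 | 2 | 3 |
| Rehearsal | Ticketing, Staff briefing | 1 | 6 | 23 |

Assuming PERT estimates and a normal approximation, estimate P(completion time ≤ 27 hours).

te_Marketing push = (1 + 4·5 + 21)/6 = 42/6 = 7; σ²_Marketing push = ((21−1)/6)² = 11.111
te_Ticketing = (4 + 4·5 + 6)/6 = 30/6 = 5; σ²_Ticketing = ((6−4)/6)² = 0.111
te_Staff briefing = (1 + 4·2 + 3)/6 = 12/6 = 2; σ²_Staff briefing = ((3−1)/6)² = 0.111
te_Rehearsal = (1 + 4·6 + 23)/6 = 48/6 = 8; σ²_Rehearsal = ((23−1)/6)² = 13.444

Forward pass:
ES_Marketing push = 0; EF_Marketing push = 7
ES_Ticketing = 7; EF_Ticketing = 7+5 = 12
ES_Staff briefing = 7; EF_Staff briefing = 7+2 = 9
ES_Rehearsal = max(EF_Ticketing=12, EF_Staff briefing=9) = 12; EF_Rehearsal = 12+8 = 20
Expected project duration μ = 20 hours. Critical path: Marketing push → Ticketing → Rehearsal.

Variance along critical path = 11.111 + 0.111 + 13.444 = 24.667; σ = √24.667 = 4.967 hours.
Z = (27 − 20) / 4.967 = 1.409
P(T ≤ 27) = Φ(1.409) ≈ 0.921

0.921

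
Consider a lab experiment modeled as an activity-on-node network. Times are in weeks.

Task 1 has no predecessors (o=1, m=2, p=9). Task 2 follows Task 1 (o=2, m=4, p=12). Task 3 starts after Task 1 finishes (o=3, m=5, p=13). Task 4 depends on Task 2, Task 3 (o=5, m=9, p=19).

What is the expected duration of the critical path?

te_Task 1 = (1 + 4·2 + 9)/6 = 18/6 = 3
te_Task 2 = (2 + 4·4 + 12)/6 = 30/6 = 5
te_Task 3 = (3 + 4·5 + 13)/6 = 36/6 = 6
te_Task 4 = (5 + 4·9 + 19)/6 = 60/6 = 10

Forward pass:
ES_Task 1 = 0; EF_Task 1 = 3
ES_Task 2 = 3; EF_Task 2 = 3+5 = 8
ES_Task 3 = 3; EF_Task 3 = 3+6 = 9
ES_Task 4 = max(EF_Task 2=8, EF_Task 3=9) = 9; EF_Task 4 = 9+10 = 19
Expected project duration μ = 19 weeks. Critical path: Task 1 → Task 3 → Task 4.

19 weeks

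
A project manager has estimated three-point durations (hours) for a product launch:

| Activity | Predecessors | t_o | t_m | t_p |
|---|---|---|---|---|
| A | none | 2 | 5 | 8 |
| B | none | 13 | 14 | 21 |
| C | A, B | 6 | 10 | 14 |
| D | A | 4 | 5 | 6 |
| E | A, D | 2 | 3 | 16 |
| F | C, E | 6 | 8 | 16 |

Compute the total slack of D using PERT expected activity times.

10 hours

te_A = (2 + 4·5 + 8)/6 = 30/6 = 5
te_B = (13 + 4·14 + 21)/6 = 90/6 = 15
te_C = (6 + 4·10 + 14)/6 = 60/6 = 10
te_D = (4 + 4·5 + 6)/6 = 30/6 = 5
te_E = (2 + 4·3 + 16)/6 = 30/6 = 5
te_F = (6 + 4·8 + 16)/6 = 54/6 = 9

Forward pass:
ES_A = 0; EF_A = 5
ES_B = 0; EF_B = 15
ES_C = max(EF_A=5, EF_B=15) = 15; EF_C = 15+10 = 25
ES_D = 5; EF_D = 5+5 = 10
ES_E = max(EF_A=5, EF_D=10) = 10; EF_E = 10+5 = 15
ES_F = max(EF_C=25, EF_E=15) = 25; EF_F = 25+9 = 34
Expected project duration μ = 34 hours. Critical path: B → C → F.

Backward pass:
LF_F = 34; LS_F = 34−9 = 25
LF_E = LS_F = 25; LS_E = 25−5 = 20
LF_D = LS_E = 20; LS_D = 20−5 = 15
LF_C = LS_F = 25; LS_C = 25−10 = 15
LF_B = LS_C = 15; LS_B = 15−15 = 0
LF_A = min(LS_C=15, LS_D=15, LS_E=20) = 15; LS_A = 15−5 = 10
Slack_D = LS_D − ES_D = 15 − 5 = 10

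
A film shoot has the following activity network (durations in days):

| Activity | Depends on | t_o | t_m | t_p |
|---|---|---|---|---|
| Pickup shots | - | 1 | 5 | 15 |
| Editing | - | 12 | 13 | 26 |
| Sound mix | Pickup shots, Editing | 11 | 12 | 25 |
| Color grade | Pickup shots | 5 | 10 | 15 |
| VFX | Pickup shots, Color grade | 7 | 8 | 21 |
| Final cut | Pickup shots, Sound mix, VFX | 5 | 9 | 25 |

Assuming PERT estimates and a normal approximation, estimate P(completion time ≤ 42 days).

te_Pickup shots = (1 + 4·5 + 15)/6 = 36/6 = 6; σ²_Pickup shots = ((15−1)/6)² = 5.444
te_Editing = (12 + 4·13 + 26)/6 = 90/6 = 15; σ²_Editing = ((26−12)/6)² = 5.444
te_Sound mix = (11 + 4·12 + 25)/6 = 84/6 = 14; σ²_Sound mix = ((25−11)/6)² = 5.444
te_Color grade = (5 + 4·10 + 15)/6 = 60/6 = 10; σ²_Color grade = ((15−5)/6)² = 2.778
te_VFX = (7 + 4·8 + 21)/6 = 60/6 = 10; σ²_VFX = ((21−7)/6)² = 5.444
te_Final cut = (5 + 4·9 + 25)/6 = 66/6 = 11; σ²_Final cut = ((25−5)/6)² = 11.111

Forward pass:
ES_Pickup shots = 0; EF_Pickup shots = 6
ES_Editing = 0; EF_Editing = 15
ES_Sound mix = max(EF_Pickup shots=6, EF_Editing=15) = 15; EF_Sound mix = 15+14 = 29
ES_Color grade = 6; EF_Color grade = 6+10 = 16
ES_VFX = max(EF_Pickup shots=6, EF_Color grade=16) = 16; EF_VFX = 16+10 = 26
ES_Final cut = max(EF_Pickup shots=6, EF_Sound mix=29, EF_VFX=26) = 29; EF_Final cut = 29+11 = 40
Expected project duration μ = 40 days. Critical path: Editing → Sound mix → Final cut.

Variance along critical path = 5.444 + 5.444 + 11.111 = 22.000; σ = √22.000 = 4.690 days.
Z = (42 − 40) / 4.690 = 0.426
P(T ≤ 42) = Φ(0.426) ≈ 0.665

0.665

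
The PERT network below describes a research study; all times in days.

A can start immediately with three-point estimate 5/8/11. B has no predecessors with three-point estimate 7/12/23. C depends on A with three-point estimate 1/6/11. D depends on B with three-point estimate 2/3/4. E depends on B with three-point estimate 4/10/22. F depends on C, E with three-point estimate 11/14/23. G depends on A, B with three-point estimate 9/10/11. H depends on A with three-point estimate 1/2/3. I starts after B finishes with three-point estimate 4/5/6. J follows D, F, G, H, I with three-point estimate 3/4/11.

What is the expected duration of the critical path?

44 days

te_A = (5 + 4·8 + 11)/6 = 48/6 = 8
te_B = (7 + 4·12 + 23)/6 = 78/6 = 13
te_C = (1 + 4·6 + 11)/6 = 36/6 = 6
te_D = (2 + 4·3 + 4)/6 = 18/6 = 3
te_E = (4 + 4·10 + 22)/6 = 66/6 = 11
te_F = (11 + 4·14 + 23)/6 = 90/6 = 15
te_G = (9 + 4·10 + 11)/6 = 60/6 = 10
te_H = (1 + 4·2 + 3)/6 = 12/6 = 2
te_I = (4 + 4·5 + 6)/6 = 30/6 = 5
te_J = (3 + 4·4 + 11)/6 = 30/6 = 5

Forward pass:
ES_A = 0; EF_A = 8
ES_B = 0; EF_B = 13
ES_C = 8; EF_C = 8+6 = 14
ES_D = 13; EF_D = 13+3 = 16
ES_E = 13; EF_E = 13+11 = 24
ES_F = max(EF_C=14, EF_E=24) = 24; EF_F = 24+15 = 39
ES_G = max(EF_A=8, EF_B=13) = 13; EF_G = 13+10 = 23
ES_H = 8; EF_H = 8+2 = 10
ES_I = 13; EF_I = 13+5 = 18
ES_J = max(EF_D=16, EF_F=39, EF_G=23, EF_H=10, EF_I=18) = 39; EF_J = 39+5 = 44
Expected project duration μ = 44 days. Critical path: B → E → F → J.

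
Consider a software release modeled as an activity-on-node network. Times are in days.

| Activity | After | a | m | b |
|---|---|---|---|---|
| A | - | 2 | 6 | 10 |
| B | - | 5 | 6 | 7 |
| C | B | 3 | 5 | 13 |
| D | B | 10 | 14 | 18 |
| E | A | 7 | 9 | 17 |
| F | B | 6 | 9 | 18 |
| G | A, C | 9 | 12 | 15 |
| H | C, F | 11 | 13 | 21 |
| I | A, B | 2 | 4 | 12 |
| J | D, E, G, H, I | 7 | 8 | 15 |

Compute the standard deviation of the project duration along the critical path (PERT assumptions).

te_A = (2 + 4·6 + 10)/6 = 36/6 = 6; σ²_A = ((10−2)/6)² = 1.778
te_B = (5 + 4·6 + 7)/6 = 36/6 = 6; σ²_B = ((7−5)/6)² = 0.111
te_C = (3 + 4·5 + 13)/6 = 36/6 = 6; σ²_C = ((13−3)/6)² = 2.778
te_D = (10 + 4·14 + 18)/6 = 84/6 = 14; σ²_D = ((18−10)/6)² = 1.778
te_E = (7 + 4·9 + 17)/6 = 60/6 = 10; σ²_E = ((17−7)/6)² = 2.778
te_F = (6 + 4·9 + 18)/6 = 60/6 = 10; σ²_F = ((18−6)/6)² = 4.000
te_G = (9 + 4·12 + 15)/6 = 72/6 = 12; σ²_G = ((15−9)/6)² = 1.000
te_H = (11 + 4·13 + 21)/6 = 84/6 = 14; σ²_H = ((21−11)/6)² = 2.778
te_I = (2 + 4·4 + 12)/6 = 30/6 = 5; σ²_I = ((12−2)/6)² = 2.778
te_J = (7 + 4·8 + 15)/6 = 54/6 = 9; σ²_J = ((15−7)/6)² = 1.778

Forward pass:
ES_A = 0; EF_A = 6
ES_B = 0; EF_B = 6
ES_C = 6; EF_C = 6+6 = 12
ES_D = 6; EF_D = 6+14 = 20
ES_E = 6; EF_E = 6+10 = 16
ES_F = 6; EF_F = 6+10 = 16
ES_G = max(EF_A=6, EF_C=12) = 12; EF_G = 12+12 = 24
ES_H = max(EF_C=12, EF_F=16) = 16; EF_H = 16+14 = 30
ES_I = max(EF_A=6, EF_B=6) = 6; EF_I = 6+5 = 11
ES_J = max(EF_D=20, EF_E=16, EF_G=24, EF_H=30, EF_I=11) = 30; EF_J = 30+9 = 39
Expected project duration μ = 39 days. Critical path: B → F → H → J.

Variance along critical path = 0.111 + 4.000 + 2.778 + 1.778 = 8.667
σ = √8.667 = 2.944 days

2.94 days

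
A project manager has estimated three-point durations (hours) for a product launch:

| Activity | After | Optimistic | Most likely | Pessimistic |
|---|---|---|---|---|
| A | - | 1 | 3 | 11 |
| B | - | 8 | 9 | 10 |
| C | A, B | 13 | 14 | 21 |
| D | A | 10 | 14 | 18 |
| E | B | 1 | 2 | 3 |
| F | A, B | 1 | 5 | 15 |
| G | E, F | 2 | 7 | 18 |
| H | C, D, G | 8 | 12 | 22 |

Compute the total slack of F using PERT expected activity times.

te_A = (1 + 4·3 + 11)/6 = 24/6 = 4
te_B = (8 + 4·9 + 10)/6 = 54/6 = 9
te_C = (13 + 4·14 + 21)/6 = 90/6 = 15
te_D = (10 + 4·14 + 18)/6 = 84/6 = 14
te_E = (1 + 4·2 + 3)/6 = 12/6 = 2
te_F = (1 + 4·5 + 15)/6 = 36/6 = 6
te_G = (2 + 4·7 + 18)/6 = 48/6 = 8
te_H = (8 + 4·12 + 22)/6 = 78/6 = 13

Forward pass:
ES_A = 0; EF_A = 4
ES_B = 0; EF_B = 9
ES_C = max(EF_A=4, EF_B=9) = 9; EF_C = 9+15 = 24
ES_D = 4; EF_D = 4+14 = 18
ES_E = 9; EF_E = 9+2 = 11
ES_F = max(EF_A=4, EF_B=9) = 9; EF_F = 9+6 = 15
ES_G = max(EF_E=11, EF_F=15) = 15; EF_G = 15+8 = 23
ES_H = max(EF_C=24, EF_D=18, EF_G=23) = 24; EF_H = 24+13 = 37
Expected project duration μ = 37 hours. Critical path: B → C → H.

Backward pass:
LF_H = 37; LS_H = 37−13 = 24
LF_G = LS_H = 24; LS_G = 24−8 = 16
LF_F = LS_G = 16; LS_F = 16−6 = 10
LF_E = LS_G = 16; LS_E = 16−2 = 14
LF_D = LS_H = 24; LS_D = 24−14 = 10
LF_C = LS_H = 24; LS_C = 24−15 = 9
LF_B = min(LS_C=9, LS_E=14, LS_F=10) = 9; LS_B = 9−9 = 0
LF_A = min(LS_C=9, LS_D=10, LS_F=10) = 9; LS_A = 9−4 = 5
Slack_F = LS_F − ES_F = 10 − 9 = 1

1 hours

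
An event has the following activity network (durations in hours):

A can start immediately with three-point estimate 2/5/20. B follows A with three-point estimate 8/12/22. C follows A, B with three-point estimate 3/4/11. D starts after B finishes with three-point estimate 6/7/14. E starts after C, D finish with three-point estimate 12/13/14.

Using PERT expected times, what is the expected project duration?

41 hours

te_A = (2 + 4·5 + 20)/6 = 42/6 = 7
te_B = (8 + 4·12 + 22)/6 = 78/6 = 13
te_C = (3 + 4·4 + 11)/6 = 30/6 = 5
te_D = (6 + 4·7 + 14)/6 = 48/6 = 8
te_E = (12 + 4·13 + 14)/6 = 78/6 = 13

Forward pass:
ES_A = 0; EF_A = 7
ES_B = 7; EF_B = 7+13 = 20
ES_C = max(EF_A=7, EF_B=20) = 20; EF_C = 20+5 = 25
ES_D = 20; EF_D = 20+8 = 28
ES_E = max(EF_C=25, EF_D=28) = 28; EF_E = 28+13 = 41
Expected project duration μ = 41 hours. Critical path: A → B → D → E.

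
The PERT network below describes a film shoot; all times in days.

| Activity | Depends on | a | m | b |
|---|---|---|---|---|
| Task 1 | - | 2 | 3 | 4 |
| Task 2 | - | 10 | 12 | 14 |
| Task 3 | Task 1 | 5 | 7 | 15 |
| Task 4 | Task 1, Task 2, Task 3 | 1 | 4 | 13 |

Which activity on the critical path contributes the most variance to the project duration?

Task 4

te_Task 1 = (2 + 4·3 + 4)/6 = 18/6 = 3; σ²_Task 1 = ((4−2)/6)² = 0.111
te_Task 2 = (10 + 4·12 + 14)/6 = 72/6 = 12; σ²_Task 2 = ((14−10)/6)² = 0.444
te_Task 3 = (5 + 4·7 + 15)/6 = 48/6 = 8; σ²_Task 3 = ((15−5)/6)² = 2.778
te_Task 4 = (1 + 4·4 + 13)/6 = 30/6 = 5; σ²_Task 4 = ((13−1)/6)² = 4.000

Forward pass:
ES_Task 1 = 0; EF_Task 1 = 3
ES_Task 2 = 0; EF_Task 2 = 12
ES_Task 3 = 3; EF_Task 3 = 3+8 = 11
ES_Task 4 = max(EF_Task 1=3, EF_Task 2=12, EF_Task 3=11) = 12; EF_Task 4 = 12+5 = 17
Expected project duration μ = 17 days. Critical path: Task 2 → Task 4.

Variances on critical path: σ²_Task 2=0.444, σ²_Task 4=4.000.
Largest is σ²_Task 4 = 4.000.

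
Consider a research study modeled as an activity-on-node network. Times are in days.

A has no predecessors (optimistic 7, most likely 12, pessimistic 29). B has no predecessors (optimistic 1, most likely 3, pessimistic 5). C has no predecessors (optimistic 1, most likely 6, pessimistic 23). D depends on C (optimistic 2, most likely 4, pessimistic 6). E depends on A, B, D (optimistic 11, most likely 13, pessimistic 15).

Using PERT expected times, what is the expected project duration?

te_A = (7 + 4·12 + 29)/6 = 84/6 = 14
te_B = (1 + 4·3 + 5)/6 = 18/6 = 3
te_C = (1 + 4·6 + 23)/6 = 48/6 = 8
te_D = (2 + 4·4 + 6)/6 = 24/6 = 4
te_E = (11 + 4·13 + 15)/6 = 78/6 = 13

Forward pass:
ES_A = 0; EF_A = 14
ES_B = 0; EF_B = 3
ES_C = 0; EF_C = 8
ES_D = 8; EF_D = 8+4 = 12
ES_E = max(EF_A=14, EF_B=3, EF_D=12) = 14; EF_E = 14+13 = 27
Expected project duration μ = 27 days. Critical path: A → E.

27 days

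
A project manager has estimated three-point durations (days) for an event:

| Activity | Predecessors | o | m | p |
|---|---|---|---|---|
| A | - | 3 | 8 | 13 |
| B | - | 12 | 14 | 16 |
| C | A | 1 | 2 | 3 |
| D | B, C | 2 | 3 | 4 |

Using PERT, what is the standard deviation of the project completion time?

te_A = (3 + 4·8 + 13)/6 = 48/6 = 8; σ²_A = ((13−3)/6)² = 2.778
te_B = (12 + 4·14 + 16)/6 = 84/6 = 14; σ²_B = ((16−12)/6)² = 0.444
te_C = (1 + 4·2 + 3)/6 = 12/6 = 2; σ²_C = ((3−1)/6)² = 0.111
te_D = (2 + 4·3 + 4)/6 = 18/6 = 3; σ²_D = ((4−2)/6)² = 0.111

Forward pass:
ES_A = 0; EF_A = 8
ES_B = 0; EF_B = 14
ES_C = 8; EF_C = 8+2 = 10
ES_D = max(EF_B=14, EF_C=10) = 14; EF_D = 14+3 = 17
Expected project duration μ = 17 days. Critical path: B → D.

Variance along critical path = 0.444 + 0.111 = 0.556
σ = √0.556 = 0.745 days

0.75 days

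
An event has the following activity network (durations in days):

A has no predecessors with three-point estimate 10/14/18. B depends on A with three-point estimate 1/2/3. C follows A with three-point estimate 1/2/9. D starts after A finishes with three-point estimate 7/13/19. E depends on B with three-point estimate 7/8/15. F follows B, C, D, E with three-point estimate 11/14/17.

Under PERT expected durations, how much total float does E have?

2 days

te_A = (10 + 4·14 + 18)/6 = 84/6 = 14
te_B = (1 + 4·2 + 3)/6 = 12/6 = 2
te_C = (1 + 4·2 + 9)/6 = 18/6 = 3
te_D = (7 + 4·13 + 19)/6 = 78/6 = 13
te_E = (7 + 4·8 + 15)/6 = 54/6 = 9
te_F = (11 + 4·14 + 17)/6 = 84/6 = 14

Forward pass:
ES_A = 0; EF_A = 14
ES_B = 14; EF_B = 14+2 = 16
ES_C = 14; EF_C = 14+3 = 17
ES_D = 14; EF_D = 14+13 = 27
ES_E = 16; EF_E = 16+9 = 25
ES_F = max(EF_B=16, EF_C=17, EF_D=27, EF_E=25) = 27; EF_F = 27+14 = 41
Expected project duration μ = 41 days. Critical path: A → D → F.

Backward pass:
LF_F = 41; LS_F = 41−14 = 27
LF_E = LS_F = 27; LS_E = 27−9 = 18
LF_D = LS_F = 27; LS_D = 27−13 = 14
LF_C = LS_F = 27; LS_C = 27−3 = 24
LF_B = min(LS_E=18, LS_F=27) = 18; LS_B = 18−2 = 16
LF_A = min(LS_B=16, LS_C=24, LS_D=14) = 14; LS_A = 14−14 = 0
Slack_E = LS_E − ES_E = 18 − 16 = 2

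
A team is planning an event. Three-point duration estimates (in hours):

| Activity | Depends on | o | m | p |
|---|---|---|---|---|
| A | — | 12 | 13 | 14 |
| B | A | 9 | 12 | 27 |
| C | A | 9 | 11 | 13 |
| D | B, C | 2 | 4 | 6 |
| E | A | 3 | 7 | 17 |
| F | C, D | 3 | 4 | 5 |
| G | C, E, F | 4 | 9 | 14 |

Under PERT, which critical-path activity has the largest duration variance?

te_A = (12 + 4·13 + 14)/6 = 78/6 = 13; σ²_A = ((14−12)/6)² = 0.111
te_B = (9 + 4·12 + 27)/6 = 84/6 = 14; σ²_B = ((27−9)/6)² = 9.000
te_C = (9 + 4·11 + 13)/6 = 66/6 = 11; σ²_C = ((13−9)/6)² = 0.444
te_D = (2 + 4·4 + 6)/6 = 24/6 = 4; σ²_D = ((6−2)/6)² = 0.444
te_E = (3 + 4·7 + 17)/6 = 48/6 = 8; σ²_E = ((17−3)/6)² = 5.444
te_F = (3 + 4·4 + 5)/6 = 24/6 = 4; σ²_F = ((5−3)/6)² = 0.111
te_G = (4 + 4·9 + 14)/6 = 54/6 = 9; σ²_G = ((14−4)/6)² = 2.778

Forward pass:
ES_A = 0; EF_A = 13
ES_B = 13; EF_B = 13+14 = 27
ES_C = 13; EF_C = 13+11 = 24
ES_D = max(EF_B=27, EF_C=24) = 27; EF_D = 27+4 = 31
ES_E = 13; EF_E = 13+8 = 21
ES_F = max(EF_C=24, EF_D=31) = 31; EF_F = 31+4 = 35
ES_G = max(EF_C=24, EF_E=21, EF_F=35) = 35; EF_G = 35+9 = 44
Expected project duration μ = 44 hours. Critical path: A → B → D → F → G.

Variances on critical path: σ²_A=0.111, σ²_B=9.000, σ²_D=0.444, σ²_F=0.111, σ²_G=2.778.
Largest is σ²_B = 9.000.

B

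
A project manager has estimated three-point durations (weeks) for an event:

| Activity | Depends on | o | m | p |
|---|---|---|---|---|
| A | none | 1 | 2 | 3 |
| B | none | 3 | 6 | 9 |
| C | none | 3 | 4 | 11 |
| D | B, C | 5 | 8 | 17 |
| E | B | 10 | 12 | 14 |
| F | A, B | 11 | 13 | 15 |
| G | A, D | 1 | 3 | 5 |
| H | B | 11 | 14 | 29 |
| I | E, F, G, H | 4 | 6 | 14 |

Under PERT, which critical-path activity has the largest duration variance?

H

te_A = (1 + 4·2 + 3)/6 = 12/6 = 2; σ²_A = ((3−1)/6)² = 0.111
te_B = (3 + 4·6 + 9)/6 = 36/6 = 6; σ²_B = ((9−3)/6)² = 1.000
te_C = (3 + 4·4 + 11)/6 = 30/6 = 5; σ²_C = ((11−3)/6)² = 1.778
te_D = (5 + 4·8 + 17)/6 = 54/6 = 9; σ²_D = ((17−5)/6)² = 4.000
te_E = (10 + 4·12 + 14)/6 = 72/6 = 12; σ²_E = ((14−10)/6)² = 0.444
te_F = (11 + 4·13 + 15)/6 = 78/6 = 13; σ²_F = ((15−11)/6)² = 0.444
te_G = (1 + 4·3 + 5)/6 = 18/6 = 3; σ²_G = ((5−1)/6)² = 0.444
te_H = (11 + 4·14 + 29)/6 = 96/6 = 16; σ²_H = ((29−11)/6)² = 9.000
te_I = (4 + 4·6 + 14)/6 = 42/6 = 7; σ²_I = ((14−4)/6)² = 2.778

Forward pass:
ES_A = 0; EF_A = 2
ES_B = 0; EF_B = 6
ES_C = 0; EF_C = 5
ES_D = max(EF_B=6, EF_C=5) = 6; EF_D = 6+9 = 15
ES_E = 6; EF_E = 6+12 = 18
ES_F = max(EF_A=2, EF_B=6) = 6; EF_F = 6+13 = 19
ES_G = max(EF_A=2, EF_D=15) = 15; EF_G = 15+3 = 18
ES_H = 6; EF_H = 6+16 = 22
ES_I = max(EF_E=18, EF_F=19, EF_G=18, EF_H=22) = 22; EF_I = 22+7 = 29
Expected project duration μ = 29 weeks. Critical path: B → H → I.

Variances on critical path: σ²_B=1.000, σ²_H=9.000, σ²_I=2.778.
Largest is σ²_H = 9.000.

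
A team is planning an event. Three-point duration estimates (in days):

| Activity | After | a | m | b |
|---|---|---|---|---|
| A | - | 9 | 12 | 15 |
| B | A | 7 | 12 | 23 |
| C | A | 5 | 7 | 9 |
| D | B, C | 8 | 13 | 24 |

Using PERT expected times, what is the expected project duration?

te_A = (9 + 4·12 + 15)/6 = 72/6 = 12
te_B = (7 + 4·12 + 23)/6 = 78/6 = 13
te_C = (5 + 4·7 + 9)/6 = 42/6 = 7
te_D = (8 + 4·13 + 24)/6 = 84/6 = 14

Forward pass:
ES_A = 0; EF_A = 12
ES_B = 12; EF_B = 12+13 = 25
ES_C = 12; EF_C = 12+7 = 19
ES_D = max(EF_B=25, EF_C=19) = 25; EF_D = 25+14 = 39
Expected project duration μ = 39 days. Critical path: A → B → D.

39 days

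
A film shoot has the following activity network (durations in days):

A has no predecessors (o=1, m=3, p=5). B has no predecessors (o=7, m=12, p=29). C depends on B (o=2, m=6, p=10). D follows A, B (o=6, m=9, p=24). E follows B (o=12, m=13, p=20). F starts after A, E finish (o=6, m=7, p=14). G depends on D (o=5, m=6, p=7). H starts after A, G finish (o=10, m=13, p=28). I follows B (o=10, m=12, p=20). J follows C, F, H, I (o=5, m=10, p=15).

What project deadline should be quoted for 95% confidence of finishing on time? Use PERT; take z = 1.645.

65.6 days

te_A = (1 + 4·3 + 5)/6 = 18/6 = 3; σ²_A = ((5−1)/6)² = 0.444
te_B = (7 + 4·12 + 29)/6 = 84/6 = 14; σ²_B = ((29−7)/6)² = 13.444
te_C = (2 + 4·6 + 10)/6 = 36/6 = 6; σ²_C = ((10−2)/6)² = 1.778
te_D = (6 + 4·9 + 24)/6 = 66/6 = 11; σ²_D = ((24−6)/6)² = 9.000
te_E = (12 + 4·13 + 20)/6 = 84/6 = 14; σ²_E = ((20−12)/6)² = 1.778
te_F = (6 + 4·7 + 14)/6 = 48/6 = 8; σ²_F = ((14−6)/6)² = 1.778
te_G = (5 + 4·6 + 7)/6 = 36/6 = 6; σ²_G = ((7−5)/6)² = 0.111
te_H = (10 + 4·13 + 28)/6 = 90/6 = 15; σ²_H = ((28−10)/6)² = 9.000
te_I = (10 + 4·12 + 20)/6 = 78/6 = 13; σ²_I = ((20−10)/6)² = 2.778
te_J = (5 + 4·10 + 15)/6 = 60/6 = 10; σ²_J = ((15−5)/6)² = 2.778

Forward pass:
ES_A = 0; EF_A = 3
ES_B = 0; EF_B = 14
ES_C = 14; EF_C = 14+6 = 20
ES_D = max(EF_A=3, EF_B=14) = 14; EF_D = 14+11 = 25
ES_E = 14; EF_E = 14+14 = 28
ES_F = max(EF_A=3, EF_E=28) = 28; EF_F = 28+8 = 36
ES_G = 25; EF_G = 25+6 = 31
ES_H = max(EF_A=3, EF_G=31) = 31; EF_H = 31+15 = 46
ES_I = 14; EF_I = 14+13 = 27
ES_J = max(EF_C=20, EF_F=36, EF_H=46, EF_I=27) = 46; EF_J = 46+10 = 56
Expected project duration μ = 56 days. Critical path: B → D → G → H → J.

Variance along critical path = 13.444 + 9.000 + 0.111 + 9.000 + 2.778 = 34.333; σ = 5.859 days.
D = μ + z·σ = 56 + 1.645·5.859 = 65.6 days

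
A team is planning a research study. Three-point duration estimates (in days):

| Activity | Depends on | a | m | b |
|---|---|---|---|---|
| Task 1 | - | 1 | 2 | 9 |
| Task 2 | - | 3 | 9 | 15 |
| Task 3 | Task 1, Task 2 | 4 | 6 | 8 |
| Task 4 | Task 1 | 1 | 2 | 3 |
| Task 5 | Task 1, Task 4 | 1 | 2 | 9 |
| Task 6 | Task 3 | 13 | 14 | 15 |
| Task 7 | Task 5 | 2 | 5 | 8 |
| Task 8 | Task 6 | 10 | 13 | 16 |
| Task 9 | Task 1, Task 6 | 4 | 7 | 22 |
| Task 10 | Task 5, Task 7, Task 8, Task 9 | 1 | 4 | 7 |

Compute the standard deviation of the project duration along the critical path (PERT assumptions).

2.56 days

te_Task 1 = (1 + 4·2 + 9)/6 = 18/6 = 3; σ²_Task 1 = ((9−1)/6)² = 1.778
te_Task 2 = (3 + 4·9 + 15)/6 = 54/6 = 9; σ²_Task 2 = ((15−3)/6)² = 4.000
te_Task 3 = (4 + 4·6 + 8)/6 = 36/6 = 6; σ²_Task 3 = ((8−4)/6)² = 0.444
te_Task 4 = (1 + 4·2 + 3)/6 = 12/6 = 2; σ²_Task 4 = ((3−1)/6)² = 0.111
te_Task 5 = (1 + 4·2 + 9)/6 = 18/6 = 3; σ²_Task 5 = ((9−1)/6)² = 1.778
te_Task 6 = (13 + 4·14 + 15)/6 = 84/6 = 14; σ²_Task 6 = ((15−13)/6)² = 0.111
te_Task 7 = (2 + 4·5 + 8)/6 = 30/6 = 5; σ²_Task 7 = ((8−2)/6)² = 1.000
te_Task 8 = (10 + 4·13 + 16)/6 = 78/6 = 13; σ²_Task 8 = ((16−10)/6)² = 1.000
te_Task 9 = (4 + 4·7 + 22)/6 = 54/6 = 9; σ²_Task 9 = ((22−4)/6)² = 9.000
te_Task 10 = (1 + 4·4 + 7)/6 = 24/6 = 4; σ²_Task 10 = ((7−1)/6)² = 1.000

Forward pass:
ES_Task 1 = 0; EF_Task 1 = 3
ES_Task 2 = 0; EF_Task 2 = 9
ES_Task 3 = max(EF_Task 1=3, EF_Task 2=9) = 9; EF_Task 3 = 9+6 = 15
ES_Task 4 = 3; EF_Task 4 = 3+2 = 5
ES_Task 5 = max(EF_Task 1=3, EF_Task 4=5) = 5; EF_Task 5 = 5+3 = 8
ES_Task 6 = 15; EF_Task 6 = 15+14 = 29
ES_Task 7 = 8; EF_Task 7 = 8+5 = 13
ES_Task 8 = 29; EF_Task 8 = 29+13 = 42
ES_Task 9 = max(EF_Task 1=3, EF_Task 6=29) = 29; EF_Task 9 = 29+9 = 38
ES_Task 10 = max(EF_Task 5=8, EF_Task 7=13, EF_Task 8=42, EF_Task 9=38) = 42; EF_Task 10 = 42+4 = 46
Expected project duration μ = 46 days. Critical path: Task 2 → Task 3 → Task 6 → Task 8 → Task 10.

Variance along critical path = 4.000 + 0.444 + 0.111 + 1.000 + 1.000 = 6.556
σ = √6.556 = 2.560 days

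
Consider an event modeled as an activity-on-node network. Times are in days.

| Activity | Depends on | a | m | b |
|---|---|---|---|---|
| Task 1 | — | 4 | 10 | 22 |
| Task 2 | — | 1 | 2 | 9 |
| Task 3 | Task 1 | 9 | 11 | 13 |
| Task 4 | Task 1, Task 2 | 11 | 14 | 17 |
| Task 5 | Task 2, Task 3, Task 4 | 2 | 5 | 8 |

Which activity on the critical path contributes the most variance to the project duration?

Task 1

te_Task 1 = (4 + 4·10 + 22)/6 = 66/6 = 11; σ²_Task 1 = ((22−4)/6)² = 9.000
te_Task 2 = (1 + 4·2 + 9)/6 = 18/6 = 3; σ²_Task 2 = ((9−1)/6)² = 1.778
te_Task 3 = (9 + 4·11 + 13)/6 = 66/6 = 11; σ²_Task 3 = ((13−9)/6)² = 0.444
te_Task 4 = (11 + 4·14 + 17)/6 = 84/6 = 14; σ²_Task 4 = ((17−11)/6)² = 1.000
te_Task 5 = (2 + 4·5 + 8)/6 = 30/6 = 5; σ²_Task 5 = ((8−2)/6)² = 1.000

Forward pass:
ES_Task 1 = 0; EF_Task 1 = 11
ES_Task 2 = 0; EF_Task 2 = 3
ES_Task 3 = 11; EF_Task 3 = 11+11 = 22
ES_Task 4 = max(EF_Task 1=11, EF_Task 2=3) = 11; EF_Task 4 = 11+14 = 25
ES_Task 5 = max(EF_Task 2=3, EF_Task 3=22, EF_Task 4=25) = 25; EF_Task 5 = 25+5 = 30
Expected project duration μ = 30 days. Critical path: Task 1 → Task 4 → Task 5.

Variances on critical path: σ²_Task 1=9.000, σ²_Task 4=1.000, σ²_Task 5=1.000.
Largest is σ²_Task 1 = 9.000.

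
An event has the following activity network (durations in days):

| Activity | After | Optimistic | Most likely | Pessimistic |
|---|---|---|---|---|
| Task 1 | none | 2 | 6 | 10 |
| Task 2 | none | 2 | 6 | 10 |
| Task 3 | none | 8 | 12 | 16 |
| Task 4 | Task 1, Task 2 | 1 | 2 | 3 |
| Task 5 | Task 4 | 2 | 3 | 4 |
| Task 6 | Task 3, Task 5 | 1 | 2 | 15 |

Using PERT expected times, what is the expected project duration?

te_Task 1 = (2 + 4·6 + 10)/6 = 36/6 = 6
te_Task 2 = (2 + 4·6 + 10)/6 = 36/6 = 6
te_Task 3 = (8 + 4·12 + 16)/6 = 72/6 = 12
te_Task 4 = (1 + 4·2 + 3)/6 = 12/6 = 2
te_Task 5 = (2 + 4·3 + 4)/6 = 18/6 = 3
te_Task 6 = (1 + 4·2 + 15)/6 = 24/6 = 4

Forward pass:
ES_Task 1 = 0; EF_Task 1 = 6
ES_Task 2 = 0; EF_Task 2 = 6
ES_Task 3 = 0; EF_Task 3 = 12
ES_Task 4 = max(EF_Task 1=6, EF_Task 2=6) = 6; EF_Task 4 = 6+2 = 8
ES_Task 5 = 8; EF_Task 5 = 8+3 = 11
ES_Task 6 = max(EF_Task 3=12, EF_Task 5=11) = 12; EF_Task 6 = 12+4 = 16
Expected project duration μ = 16 days. Critical path: Task 3 → Task 6.

16 days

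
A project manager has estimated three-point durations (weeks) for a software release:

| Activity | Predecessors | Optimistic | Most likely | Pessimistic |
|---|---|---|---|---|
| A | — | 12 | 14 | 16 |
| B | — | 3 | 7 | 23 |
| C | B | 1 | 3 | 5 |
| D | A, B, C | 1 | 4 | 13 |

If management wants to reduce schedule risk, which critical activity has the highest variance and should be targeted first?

D

te_A = (12 + 4·14 + 16)/6 = 84/6 = 14; σ²_A = ((16−12)/6)² = 0.444
te_B = (3 + 4·7 + 23)/6 = 54/6 = 9; σ²_B = ((23−3)/6)² = 11.111
te_C = (1 + 4·3 + 5)/6 = 18/6 = 3; σ²_C = ((5−1)/6)² = 0.444
te_D = (1 + 4·4 + 13)/6 = 30/6 = 5; σ²_D = ((13−1)/6)² = 4.000

Forward pass:
ES_A = 0; EF_A = 14
ES_B = 0; EF_B = 9
ES_C = 9; EF_C = 9+3 = 12
ES_D = max(EF_A=14, EF_B=9, EF_C=12) = 14; EF_D = 14+5 = 19
Expected project duration μ = 19 weeks. Critical path: A → D.

Variances on critical path: σ²_A=0.444, σ²_D=4.000.
Largest is σ²_D = 4.000.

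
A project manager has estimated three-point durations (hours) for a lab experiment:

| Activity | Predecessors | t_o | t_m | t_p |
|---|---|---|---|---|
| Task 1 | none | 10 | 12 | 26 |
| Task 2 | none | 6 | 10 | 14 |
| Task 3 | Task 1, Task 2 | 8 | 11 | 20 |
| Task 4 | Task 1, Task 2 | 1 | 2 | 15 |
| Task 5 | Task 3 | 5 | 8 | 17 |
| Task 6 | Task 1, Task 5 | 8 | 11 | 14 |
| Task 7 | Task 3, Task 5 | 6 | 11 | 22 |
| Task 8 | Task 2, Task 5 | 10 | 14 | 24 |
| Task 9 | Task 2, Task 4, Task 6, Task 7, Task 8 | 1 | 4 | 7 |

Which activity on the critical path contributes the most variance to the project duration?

Task 1

te_Task 1 = (10 + 4·12 + 26)/6 = 84/6 = 14; σ²_Task 1 = ((26−10)/6)² = 7.111
te_Task 2 = (6 + 4·10 + 14)/6 = 60/6 = 10; σ²_Task 2 = ((14−6)/6)² = 1.778
te_Task 3 = (8 + 4·11 + 20)/6 = 72/6 = 12; σ²_Task 3 = ((20−8)/6)² = 4.000
te_Task 4 = (1 + 4·2 + 15)/6 = 24/6 = 4; σ²_Task 4 = ((15−1)/6)² = 5.444
te_Task 5 = (5 + 4·8 + 17)/6 = 54/6 = 9; σ²_Task 5 = ((17−5)/6)² = 4.000
te_Task 6 = (8 + 4·11 + 14)/6 = 66/6 = 11; σ²_Task 6 = ((14−8)/6)² = 1.000
te_Task 7 = (6 + 4·11 + 22)/6 = 72/6 = 12; σ²_Task 7 = ((22−6)/6)² = 7.111
te_Task 8 = (10 + 4·14 + 24)/6 = 90/6 = 15; σ²_Task 8 = ((24−10)/6)² = 5.444
te_Task 9 = (1 + 4·4 + 7)/6 = 24/6 = 4; σ²_Task 9 = ((7−1)/6)² = 1.000

Forward pass:
ES_Task 1 = 0; EF_Task 1 = 14
ES_Task 2 = 0; EF_Task 2 = 10
ES_Task 3 = max(EF_Task 1=14, EF_Task 2=10) = 14; EF_Task 3 = 14+12 = 26
ES_Task 4 = max(EF_Task 1=14, EF_Task 2=10) = 14; EF_Task 4 = 14+4 = 18
ES_Task 5 = 26; EF_Task 5 = 26+9 = 35
ES_Task 6 = max(EF_Task 1=14, EF_Task 5=35) = 35; EF_Task 6 = 35+11 = 46
ES_Task 7 = max(EF_Task 3=26, EF_Task 5=35) = 35; EF_Task 7 = 35+12 = 47
ES_Task 8 = max(EF_Task 2=10, EF_Task 5=35) = 35; EF_Task 8 = 35+15 = 50
ES_Task 9 = max(EF_Task 2=10, EF_Task 4=18, EF_Task 6=46, EF_Task 7=47, EF_Task 8=50) = 50; EF_Task 9 = 50+4 = 54
Expected project duration μ = 54 hours. Critical path: Task 1 → Task 3 → Task 5 → Task 8 → Task 9.

Variances on critical path: σ²_Task 1=7.111, σ²_Task 3=4.000, σ²_Task 5=4.000, σ²_Task 8=5.444, σ²_Task 9=1.000.
Largest is σ²_Task 1 = 7.111.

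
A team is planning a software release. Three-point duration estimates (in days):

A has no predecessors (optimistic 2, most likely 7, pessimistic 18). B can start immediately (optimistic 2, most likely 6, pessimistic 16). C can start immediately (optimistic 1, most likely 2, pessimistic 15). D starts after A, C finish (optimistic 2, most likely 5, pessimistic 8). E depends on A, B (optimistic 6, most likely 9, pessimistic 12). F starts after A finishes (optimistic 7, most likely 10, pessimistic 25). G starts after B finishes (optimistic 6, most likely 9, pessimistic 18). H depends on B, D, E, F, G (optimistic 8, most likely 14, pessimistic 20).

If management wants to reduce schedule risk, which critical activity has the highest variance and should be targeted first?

F

te_A = (2 + 4·7 + 18)/6 = 48/6 = 8; σ²_A = ((18−2)/6)² = 7.111
te_B = (2 + 4·6 + 16)/6 = 42/6 = 7; σ²_B = ((16−2)/6)² = 5.444
te_C = (1 + 4·2 + 15)/6 = 24/6 = 4; σ²_C = ((15−1)/6)² = 5.444
te_D = (2 + 4·5 + 8)/6 = 30/6 = 5; σ²_D = ((8−2)/6)² = 1.000
te_E = (6 + 4·9 + 12)/6 = 54/6 = 9; σ²_E = ((12−6)/6)² = 1.000
te_F = (7 + 4·10 + 25)/6 = 72/6 = 12; σ²_F = ((25−7)/6)² = 9.000
te_G = (6 + 4·9 + 18)/6 = 60/6 = 10; σ²_G = ((18−6)/6)² = 4.000
te_H = (8 + 4·14 + 20)/6 = 84/6 = 14; σ²_H = ((20−8)/6)² = 4.000

Forward pass:
ES_A = 0; EF_A = 8
ES_B = 0; EF_B = 7
ES_C = 0; EF_C = 4
ES_D = max(EF_A=8, EF_C=4) = 8; EF_D = 8+5 = 13
ES_E = max(EF_A=8, EF_B=7) = 8; EF_E = 8+9 = 17
ES_F = 8; EF_F = 8+12 = 20
ES_G = 7; EF_G = 7+10 = 17
ES_H = max(EF_B=7, EF_D=13, EF_E=17, EF_F=20, EF_G=17) = 20; EF_H = 20+14 = 34
Expected project duration μ = 34 days. Critical path: A → F → H.

Variances on critical path: σ²_A=7.111, σ²_F=9.000, σ²_H=4.000.
Largest is σ²_F = 9.000.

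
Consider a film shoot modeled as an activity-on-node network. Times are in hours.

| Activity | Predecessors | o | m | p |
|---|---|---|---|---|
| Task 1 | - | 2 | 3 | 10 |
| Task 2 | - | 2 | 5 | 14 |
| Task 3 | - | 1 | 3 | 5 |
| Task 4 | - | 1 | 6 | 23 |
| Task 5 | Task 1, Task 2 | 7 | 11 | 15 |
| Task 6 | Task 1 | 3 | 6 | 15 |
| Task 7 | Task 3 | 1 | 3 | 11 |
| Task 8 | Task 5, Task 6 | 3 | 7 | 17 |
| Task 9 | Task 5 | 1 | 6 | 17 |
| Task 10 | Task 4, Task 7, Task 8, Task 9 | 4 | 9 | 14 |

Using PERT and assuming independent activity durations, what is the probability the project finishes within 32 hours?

te_Task 1 = (2 + 4·3 + 10)/6 = 24/6 = 4; σ²_Task 1 = ((10−2)/6)² = 1.778
te_Task 2 = (2 + 4·5 + 14)/6 = 36/6 = 6; σ²_Task 2 = ((14−2)/6)² = 4.000
te_Task 3 = (1 + 4·3 + 5)/6 = 18/6 = 3; σ²_Task 3 = ((5−1)/6)² = 0.444
te_Task 4 = (1 + 4·6 + 23)/6 = 48/6 = 8; σ²_Task 4 = ((23−1)/6)² = 13.444
te_Task 5 = (7 + 4·11 + 15)/6 = 66/6 = 11; σ²_Task 5 = ((15−7)/6)² = 1.778
te_Task 6 = (3 + 4·6 + 15)/6 = 42/6 = 7; σ²_Task 6 = ((15−3)/6)² = 4.000
te_Task 7 = (1 + 4·3 + 11)/6 = 24/6 = 4; σ²_Task 7 = ((11−1)/6)² = 2.778
te_Task 8 = (3 + 4·7 + 17)/6 = 48/6 = 8; σ²_Task 8 = ((17−3)/6)² = 5.444
te_Task 9 = (1 + 4·6 + 17)/6 = 42/6 = 7; σ²_Task 9 = ((17−1)/6)² = 7.111
te_Task 10 = (4 + 4·9 + 14)/6 = 54/6 = 9; σ²_Task 10 = ((14−4)/6)² = 2.778

Forward pass:
ES_Task 1 = 0; EF_Task 1 = 4
ES_Task 2 = 0; EF_Task 2 = 6
ES_Task 3 = 0; EF_Task 3 = 3
ES_Task 4 = 0; EF_Task 4 = 8
ES_Task 5 = max(EF_Task 1=4, EF_Task 2=6) = 6; EF_Task 5 = 6+11 = 17
ES_Task 6 = 4; EF_Task 6 = 4+7 = 11
ES_Task 7 = 3; EF_Task 7 = 3+4 = 7
ES_Task 8 = max(EF_Task 5=17, EF_Task 6=11) = 17; EF_Task 8 = 17+8 = 25
ES_Task 9 = 17; EF_Task 9 = 17+7 = 24
ES_Task 10 = max(EF_Task 4=8, EF_Task 7=7, EF_Task 8=25, EF_Task 9=24) = 25; EF_Task 10 = 25+9 = 34
Expected project duration μ = 34 hours. Critical path: Task 2 → Task 5 → Task 8 → Task 10.

Variance along critical path = 4.000 + 1.778 + 5.444 + 2.778 = 14.000; σ = √14.000 = 3.742 hours.
Z = (32 − 34) / 3.742 = -0.535
P(T ≤ 32) = Φ(-0.535) ≈ 0.296

0.296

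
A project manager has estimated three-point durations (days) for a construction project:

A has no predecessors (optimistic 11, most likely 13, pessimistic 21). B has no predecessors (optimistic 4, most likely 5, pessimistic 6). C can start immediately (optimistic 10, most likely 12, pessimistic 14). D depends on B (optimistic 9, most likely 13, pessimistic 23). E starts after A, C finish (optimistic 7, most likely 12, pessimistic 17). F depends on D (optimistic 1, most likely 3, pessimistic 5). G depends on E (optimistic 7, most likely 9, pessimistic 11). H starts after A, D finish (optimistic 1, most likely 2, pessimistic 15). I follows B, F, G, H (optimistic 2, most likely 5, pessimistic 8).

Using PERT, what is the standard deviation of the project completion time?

te_A = (11 + 4·13 + 21)/6 = 84/6 = 14; σ²_A = ((21−11)/6)² = 2.778
te_B = (4 + 4·5 + 6)/6 = 30/6 = 5; σ²_B = ((6−4)/6)² = 0.111
te_C = (10 + 4·12 + 14)/6 = 72/6 = 12; σ²_C = ((14−10)/6)² = 0.444
te_D = (9 + 4·13 + 23)/6 = 84/6 = 14; σ²_D = ((23−9)/6)² = 5.444
te_E = (7 + 4·12 + 17)/6 = 72/6 = 12; σ²_E = ((17−7)/6)² = 2.778
te_F = (1 + 4·3 + 5)/6 = 18/6 = 3; σ²_F = ((5−1)/6)² = 0.444
te_G = (7 + 4·9 + 11)/6 = 54/6 = 9; σ²_G = ((11−7)/6)² = 0.444
te_H = (1 + 4·2 + 15)/6 = 24/6 = 4; σ²_H = ((15−1)/6)² = 5.444
te_I = (2 + 4·5 + 8)/6 = 30/6 = 5; σ²_I = ((8−2)/6)² = 1.000

Forward pass:
ES_A = 0; EF_A = 14
ES_B = 0; EF_B = 5
ES_C = 0; EF_C = 12
ES_D = 5; EF_D = 5+14 = 19
ES_E = max(EF_A=14, EF_C=12) = 14; EF_E = 14+12 = 26
ES_F = 19; EF_F = 19+3 = 22
ES_G = 26; EF_G = 26+9 = 35
ES_H = max(EF_A=14, EF_D=19) = 19; EF_H = 19+4 = 23
ES_I = max(EF_B=5, EF_F=22, EF_G=35, EF_H=23) = 35; EF_I = 35+5 = 40
Expected project duration μ = 40 days. Critical path: A → E → G → I.

Variance along critical path = 2.778 + 2.778 + 0.444 + 1.000 = 7.000
σ = √7.000 = 2.646 days

2.65 days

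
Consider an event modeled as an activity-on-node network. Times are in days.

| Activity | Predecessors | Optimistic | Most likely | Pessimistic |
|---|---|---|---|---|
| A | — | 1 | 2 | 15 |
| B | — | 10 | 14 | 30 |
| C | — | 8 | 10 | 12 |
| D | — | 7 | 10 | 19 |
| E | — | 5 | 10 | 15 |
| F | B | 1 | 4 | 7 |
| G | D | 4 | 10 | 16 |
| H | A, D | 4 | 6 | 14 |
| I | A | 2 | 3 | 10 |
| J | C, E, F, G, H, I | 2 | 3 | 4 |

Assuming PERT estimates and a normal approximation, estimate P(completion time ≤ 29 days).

0.960

te_A = (1 + 4·2 + 15)/6 = 24/6 = 4; σ²_A = ((15−1)/6)² = 5.444
te_B = (10 + 4·14 + 30)/6 = 96/6 = 16; σ²_B = ((30−10)/6)² = 11.111
te_C = (8 + 4·10 + 12)/6 = 60/6 = 10; σ²_C = ((12−8)/6)² = 0.444
te_D = (7 + 4·10 + 19)/6 = 66/6 = 11; σ²_D = ((19−7)/6)² = 4.000
te_E = (5 + 4·10 + 15)/6 = 60/6 = 10; σ²_E = ((15−5)/6)² = 2.778
te_F = (1 + 4·4 + 7)/6 = 24/6 = 4; σ²_F = ((7−1)/6)² = 1.000
te_G = (4 + 4·10 + 16)/6 = 60/6 = 10; σ²_G = ((16−4)/6)² = 4.000
te_H = (4 + 4·6 + 14)/6 = 42/6 = 7; σ²_H = ((14−4)/6)² = 2.778
te_I = (2 + 4·3 + 10)/6 = 24/6 = 4; σ²_I = ((10−2)/6)² = 1.778
te_J = (2 + 4·3 + 4)/6 = 18/6 = 3; σ²_J = ((4−2)/6)² = 0.111

Forward pass:
ES_A = 0; EF_A = 4
ES_B = 0; EF_B = 16
ES_C = 0; EF_C = 10
ES_D = 0; EF_D = 11
ES_E = 0; EF_E = 10
ES_F = 16; EF_F = 16+4 = 20
ES_G = 11; EF_G = 11+10 = 21
ES_H = max(EF_A=4, EF_D=11) = 11; EF_H = 11+7 = 18
ES_I = 4; EF_I = 4+4 = 8
ES_J = max(EF_C=10, EF_E=10, EF_F=20, EF_G=21, EF_H=18, EF_I=8) = 21; EF_J = 21+3 = 24
Expected project duration μ = 24 days. Critical path: D → G → J.

Variance along critical path = 4.000 + 4.000 + 0.111 = 8.111; σ = √8.111 = 2.848 days.
Z = (29 − 24) / 2.848 = 1.756
P(T ≤ 29) = Φ(1.756) ≈ 0.960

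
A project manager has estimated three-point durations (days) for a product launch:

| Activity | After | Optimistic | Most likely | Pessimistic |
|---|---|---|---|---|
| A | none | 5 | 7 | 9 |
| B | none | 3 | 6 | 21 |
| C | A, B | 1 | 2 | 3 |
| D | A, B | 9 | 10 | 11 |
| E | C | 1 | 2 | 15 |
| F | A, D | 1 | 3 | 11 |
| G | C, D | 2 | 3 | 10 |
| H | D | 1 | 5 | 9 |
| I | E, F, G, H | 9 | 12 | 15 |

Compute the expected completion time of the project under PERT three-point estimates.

te_A = (5 + 4·7 + 9)/6 = 42/6 = 7
te_B = (3 + 4·6 + 21)/6 = 48/6 = 8
te_C = (1 + 4·2 + 3)/6 = 12/6 = 2
te_D = (9 + 4·10 + 11)/6 = 60/6 = 10
te_E = (1 + 4·2 + 15)/6 = 24/6 = 4
te_F = (1 + 4·3 + 11)/6 = 24/6 = 4
te_G = (2 + 4·3 + 10)/6 = 24/6 = 4
te_H = (1 + 4·5 + 9)/6 = 30/6 = 5
te_I = (9 + 4·12 + 15)/6 = 72/6 = 12

Forward pass:
ES_A = 0; EF_A = 7
ES_B = 0; EF_B = 8
ES_C = max(EF_A=7, EF_B=8) = 8; EF_C = 8+2 = 10
ES_D = max(EF_A=7, EF_B=8) = 8; EF_D = 8+10 = 18
ES_E = 10; EF_E = 10+4 = 14
ES_F = max(EF_A=7, EF_D=18) = 18; EF_F = 18+4 = 22
ES_G = max(EF_C=10, EF_D=18) = 18; EF_G = 18+4 = 22
ES_H = 18; EF_H = 18+5 = 23
ES_I = max(EF_E=14, EF_F=22, EF_G=22, EF_H=23) = 23; EF_I = 23+12 = 35
Expected project duration μ = 35 days. Critical path: B → D → H → I.

35 days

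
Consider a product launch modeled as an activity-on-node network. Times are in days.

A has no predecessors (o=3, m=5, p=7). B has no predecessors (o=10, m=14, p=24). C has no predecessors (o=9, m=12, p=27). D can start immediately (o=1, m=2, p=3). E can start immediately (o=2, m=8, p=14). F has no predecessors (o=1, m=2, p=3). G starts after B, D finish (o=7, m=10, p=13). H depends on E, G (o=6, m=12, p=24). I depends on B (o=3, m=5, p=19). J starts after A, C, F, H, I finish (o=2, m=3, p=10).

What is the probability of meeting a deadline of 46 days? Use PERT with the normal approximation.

te_A = (3 + 4·5 + 7)/6 = 30/6 = 5; σ²_A = ((7−3)/6)² = 0.444
te_B = (10 + 4·14 + 24)/6 = 90/6 = 15; σ²_B = ((24−10)/6)² = 5.444
te_C = (9 + 4·12 + 27)/6 = 84/6 = 14; σ²_C = ((27−9)/6)² = 9.000
te_D = (1 + 4·2 + 3)/6 = 12/6 = 2; σ²_D = ((3−1)/6)² = 0.111
te_E = (2 + 4·8 + 14)/6 = 48/6 = 8; σ²_E = ((14−2)/6)² = 4.000
te_F = (1 + 4·2 + 3)/6 = 12/6 = 2; σ²_F = ((3−1)/6)² = 0.111
te_G = (7 + 4·10 + 13)/6 = 60/6 = 10; σ²_G = ((13−7)/6)² = 1.000
te_H = (6 + 4·12 + 24)/6 = 78/6 = 13; σ²_H = ((24−6)/6)² = 9.000
te_I = (3 + 4·5 + 19)/6 = 42/6 = 7; σ²_I = ((19−3)/6)² = 7.111
te_J = (2 + 4·3 + 10)/6 = 24/6 = 4; σ²_J = ((10−2)/6)² = 1.778

Forward pass:
ES_A = 0; EF_A = 5
ES_B = 0; EF_B = 15
ES_C = 0; EF_C = 14
ES_D = 0; EF_D = 2
ES_E = 0; EF_E = 8
ES_F = 0; EF_F = 2
ES_G = max(EF_B=15, EF_D=2) = 15; EF_G = 15+10 = 25
ES_H = max(EF_E=8, EF_G=25) = 25; EF_H = 25+13 = 38
ES_I = 15; EF_I = 15+7 = 22
ES_J = max(EF_A=5, EF_C=14, EF_F=2, EF_H=38, EF_I=22) = 38; EF_J = 38+4 = 42
Expected project duration μ = 42 days. Critical path: B → G → H → J.

Variance along critical path = 5.444 + 1.000 + 9.000 + 1.778 = 17.222; σ = √17.222 = 4.150 days.
Z = (46 − 42) / 4.150 = 0.964
P(T ≤ 46) = Φ(0.964) ≈ 0.832

0.832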